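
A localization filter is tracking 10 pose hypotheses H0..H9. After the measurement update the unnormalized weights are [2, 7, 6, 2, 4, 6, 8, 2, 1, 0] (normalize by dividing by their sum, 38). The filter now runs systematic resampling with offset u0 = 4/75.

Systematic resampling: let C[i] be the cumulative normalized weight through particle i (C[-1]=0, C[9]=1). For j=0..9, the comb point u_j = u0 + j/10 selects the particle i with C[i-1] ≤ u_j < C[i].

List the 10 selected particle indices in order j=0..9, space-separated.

C = [1/19, 9/38, 15/38, 17/38, 21/38, 27/38, 35/38, 37/38, 1, 1]
j=0: u_0=4/75 ∈ [1/19, 9/38) → index 1
j=1: u_1=23/150 ∈ [1/19, 9/38) → index 1
j=2: u_2=19/75 ∈ [9/38, 15/38) → index 2
j=3: u_3=53/150 ∈ [9/38, 15/38) → index 2
j=4: u_4=34/75 ∈ [17/38, 21/38) → index 4
j=5: u_5=83/150 ∈ [21/38, 27/38) → index 5
j=6: u_6=49/75 ∈ [21/38, 27/38) → index 5
j=7: u_7=113/150 ∈ [27/38, 35/38) → index 6
j=8: u_8=64/75 ∈ [27/38, 35/38) → index 6
j=9: u_9=143/150 ∈ [35/38, 37/38) → index 7

1 1 2 2 4 5 5 6 6 7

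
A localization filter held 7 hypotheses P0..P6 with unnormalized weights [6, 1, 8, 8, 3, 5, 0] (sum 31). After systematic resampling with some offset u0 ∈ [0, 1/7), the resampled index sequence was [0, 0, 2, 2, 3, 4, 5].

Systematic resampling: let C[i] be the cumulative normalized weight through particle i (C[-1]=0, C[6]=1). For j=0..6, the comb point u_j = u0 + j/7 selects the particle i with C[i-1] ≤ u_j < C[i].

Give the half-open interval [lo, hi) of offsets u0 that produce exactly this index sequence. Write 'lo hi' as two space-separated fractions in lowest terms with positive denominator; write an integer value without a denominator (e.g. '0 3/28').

C = [6/31, 7/31, 15/31, 23/31, 26/31, 1, 1]
j=0 picked index 0: u0 ∈ [0, 6/31)
j=1 picked index 0: u0 ∈ [-1/7, 11/217)
j=2 picked index 2: u0 ∈ [-13/217, 43/217)
j=3 picked index 2: u0 ∈ [-44/217, 12/217)
j=4 picked index 3: u0 ∈ [-19/217, 37/217)
j=5 picked index 4: u0 ∈ [6/217, 27/217)
j=6 picked index 5: u0 ∈ [-4/217, 1/7)
intersection: [6/217, 11/217)

6/217 11/217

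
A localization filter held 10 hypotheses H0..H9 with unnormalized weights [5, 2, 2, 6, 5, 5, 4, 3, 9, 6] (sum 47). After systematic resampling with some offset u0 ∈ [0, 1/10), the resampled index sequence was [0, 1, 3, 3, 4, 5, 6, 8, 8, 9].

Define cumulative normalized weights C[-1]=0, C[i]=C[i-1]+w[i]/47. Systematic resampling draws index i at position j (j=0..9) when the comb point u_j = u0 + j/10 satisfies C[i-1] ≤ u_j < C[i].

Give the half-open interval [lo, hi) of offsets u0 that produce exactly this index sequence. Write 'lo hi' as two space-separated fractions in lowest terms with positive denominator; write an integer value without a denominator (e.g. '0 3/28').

3/470 4/235

C = [5/47, 7/47, 9/47, 15/47, 20/47, 25/47, 29/47, 32/47, 41/47, 1]
j=0 picked index 0: u0 ∈ [0, 5/47)
j=1 picked index 1: u0 ∈ [3/470, 23/470)
j=2 picked index 3: u0 ∈ [-2/235, 28/235)
j=3 picked index 3: u0 ∈ [-51/470, 9/470)
j=4 picked index 4: u0 ∈ [-19/235, 6/235)
j=5 picked index 5: u0 ∈ [-7/94, 3/94)
j=6 picked index 6: u0 ∈ [-16/235, 4/235)
j=7 picked index 8: u0 ∈ [-9/470, 81/470)
j=8 picked index 8: u0 ∈ [-28/235, 17/235)
j=9 picked index 9: u0 ∈ [-13/470, 1/10)
intersection: [3/470, 4/235)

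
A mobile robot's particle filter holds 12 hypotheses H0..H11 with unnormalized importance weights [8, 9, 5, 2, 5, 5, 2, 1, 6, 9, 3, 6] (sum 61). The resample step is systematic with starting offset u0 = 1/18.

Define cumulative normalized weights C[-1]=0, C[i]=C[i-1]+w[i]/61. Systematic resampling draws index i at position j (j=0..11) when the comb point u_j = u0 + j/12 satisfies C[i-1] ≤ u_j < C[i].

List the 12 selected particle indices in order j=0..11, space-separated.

0 1 1 2 3 4 5 8 9 9 10 11

C = [8/61, 17/61, 22/61, 24/61, 29/61, 34/61, 36/61, 37/61, 43/61, 52/61, 55/61, 1]
j=0: u_0=1/18 ∈ [0, 8/61) → index 0
j=1: u_1=5/36 ∈ [8/61, 17/61) → index 1
j=2: u_2=2/9 ∈ [8/61, 17/61) → index 1
j=3: u_3=11/36 ∈ [17/61, 22/61) → index 2
j=4: u_4=7/18 ∈ [22/61, 24/61) → index 3
j=5: u_5=17/36 ∈ [24/61, 29/61) → index 4
j=6: u_6=5/9 ∈ [29/61, 34/61) → index 5
j=7: u_7=23/36 ∈ [37/61, 43/61) → index 8
j=8: u_8=13/18 ∈ [43/61, 52/61) → index 9
j=9: u_9=29/36 ∈ [43/61, 52/61) → index 9
j=10: u_10=8/9 ∈ [52/61, 55/61) → index 10
j=11: u_11=35/36 ∈ [55/61, 1) → index 11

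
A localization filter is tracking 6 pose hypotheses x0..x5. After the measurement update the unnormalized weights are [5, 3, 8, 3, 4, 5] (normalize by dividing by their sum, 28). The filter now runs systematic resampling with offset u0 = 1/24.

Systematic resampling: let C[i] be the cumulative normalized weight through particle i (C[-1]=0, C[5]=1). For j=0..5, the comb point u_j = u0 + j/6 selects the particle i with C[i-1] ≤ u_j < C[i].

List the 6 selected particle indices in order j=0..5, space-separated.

C = [5/28, 2/7, 4/7, 19/28, 23/28, 1]
j=0: u_0=1/24 ∈ [0, 5/28) → index 0
j=1: u_1=5/24 ∈ [5/28, 2/7) → index 1
j=2: u_2=3/8 ∈ [2/7, 4/7) → index 2
j=3: u_3=13/24 ∈ [2/7, 4/7) → index 2
j=4: u_4=17/24 ∈ [19/28, 23/28) → index 4
j=5: u_5=7/8 ∈ [23/28, 1) → index 5

0 1 2 2 4 5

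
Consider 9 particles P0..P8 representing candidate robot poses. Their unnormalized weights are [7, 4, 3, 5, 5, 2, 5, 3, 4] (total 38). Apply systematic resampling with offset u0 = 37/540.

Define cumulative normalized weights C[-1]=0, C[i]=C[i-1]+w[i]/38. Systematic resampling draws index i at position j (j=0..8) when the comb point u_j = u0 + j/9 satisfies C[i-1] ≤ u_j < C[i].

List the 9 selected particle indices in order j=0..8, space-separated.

C = [7/38, 11/38, 7/19, 1/2, 12/19, 13/19, 31/38, 17/19, 1]
j=0: u_0=37/540 ∈ [0, 7/38) → index 0
j=1: u_1=97/540 ∈ [0, 7/38) → index 0
j=2: u_2=157/540 ∈ [11/38, 7/19) → index 2
j=3: u_3=217/540 ∈ [7/19, 1/2) → index 3
j=4: u_4=277/540 ∈ [1/2, 12/19) → index 4
j=5: u_5=337/540 ∈ [1/2, 12/19) → index 4
j=6: u_6=397/540 ∈ [13/19, 31/38) → index 6
j=7: u_7=457/540 ∈ [31/38, 17/19) → index 7
j=8: u_8=517/540 ∈ [17/19, 1) → index 8

0 0 2 3 4 4 6 7 8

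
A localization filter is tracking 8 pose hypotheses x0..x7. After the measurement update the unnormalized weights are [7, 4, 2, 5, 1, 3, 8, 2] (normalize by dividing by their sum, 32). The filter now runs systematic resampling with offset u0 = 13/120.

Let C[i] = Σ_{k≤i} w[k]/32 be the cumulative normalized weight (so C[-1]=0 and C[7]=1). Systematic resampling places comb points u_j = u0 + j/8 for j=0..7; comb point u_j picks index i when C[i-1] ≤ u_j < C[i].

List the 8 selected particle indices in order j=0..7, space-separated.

0 1 2 3 5 6 6 7

C = [7/32, 11/32, 13/32, 9/16, 19/32, 11/16, 15/16, 1]
j=0: u_0=13/120 ∈ [0, 7/32) → index 0
j=1: u_1=7/30 ∈ [7/32, 11/32) → index 1
j=2: u_2=43/120 ∈ [11/32, 13/32) → index 2
j=3: u_3=29/60 ∈ [13/32, 9/16) → index 3
j=4: u_4=73/120 ∈ [19/32, 11/16) → index 5
j=5: u_5=11/15 ∈ [11/16, 15/16) → index 6
j=6: u_6=103/120 ∈ [11/16, 15/16) → index 6
j=7: u_7=59/60 ∈ [15/16, 1) → index 7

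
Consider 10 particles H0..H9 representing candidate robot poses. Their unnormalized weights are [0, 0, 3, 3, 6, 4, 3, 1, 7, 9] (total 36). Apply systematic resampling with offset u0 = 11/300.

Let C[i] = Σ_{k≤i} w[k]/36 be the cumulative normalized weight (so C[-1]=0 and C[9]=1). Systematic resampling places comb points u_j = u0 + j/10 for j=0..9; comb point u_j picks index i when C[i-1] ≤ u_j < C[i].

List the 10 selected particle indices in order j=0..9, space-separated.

2 3 4 5 5 7 8 8 9 9

C = [0, 0, 1/12, 1/6, 1/3, 4/9, 19/36, 5/9, 3/4, 1]
j=0: u_0=11/300 ∈ [0, 1/12) → index 2
j=1: u_1=41/300 ∈ [1/12, 1/6) → index 3
j=2: u_2=71/300 ∈ [1/6, 1/3) → index 4
j=3: u_3=101/300 ∈ [1/3, 4/9) → index 5
j=4: u_4=131/300 ∈ [1/3, 4/9) → index 5
j=5: u_5=161/300 ∈ [19/36, 5/9) → index 7
j=6: u_6=191/300 ∈ [5/9, 3/4) → index 8
j=7: u_7=221/300 ∈ [5/9, 3/4) → index 8
j=8: u_8=251/300 ∈ [3/4, 1) → index 9
j=9: u_9=281/300 ∈ [3/4, 1) → index 9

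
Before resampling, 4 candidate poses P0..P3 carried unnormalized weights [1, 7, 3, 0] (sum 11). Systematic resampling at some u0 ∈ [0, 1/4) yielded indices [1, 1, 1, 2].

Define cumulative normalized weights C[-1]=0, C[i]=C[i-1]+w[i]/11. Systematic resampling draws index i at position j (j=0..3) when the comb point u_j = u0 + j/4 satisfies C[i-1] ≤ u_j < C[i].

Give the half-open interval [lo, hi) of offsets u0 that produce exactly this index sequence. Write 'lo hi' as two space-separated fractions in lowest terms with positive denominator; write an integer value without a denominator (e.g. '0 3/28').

1/11 5/22

C = [1/11, 8/11, 1, 1]
j=0 picked index 1: u0 ∈ [1/11, 8/11)
j=1 picked index 1: u0 ∈ [-7/44, 21/44)
j=2 picked index 1: u0 ∈ [-9/22, 5/22)
j=3 picked index 2: u0 ∈ [-1/44, 1/4)
intersection: [1/11, 5/22)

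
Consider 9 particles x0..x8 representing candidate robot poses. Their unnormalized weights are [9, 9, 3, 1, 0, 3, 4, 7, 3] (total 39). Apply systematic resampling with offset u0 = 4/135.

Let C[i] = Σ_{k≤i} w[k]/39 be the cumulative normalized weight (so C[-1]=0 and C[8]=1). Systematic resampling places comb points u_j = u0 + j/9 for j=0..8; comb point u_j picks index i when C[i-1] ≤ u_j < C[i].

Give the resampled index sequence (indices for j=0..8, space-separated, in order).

C = [3/13, 6/13, 7/13, 22/39, 22/39, 25/39, 29/39, 12/13, 1]
j=0: u_0=4/135 ∈ [0, 3/13) → index 0
j=1: u_1=19/135 ∈ [0, 3/13) → index 0
j=2: u_2=34/135 ∈ [3/13, 6/13) → index 1
j=3: u_3=49/135 ∈ [3/13, 6/13) → index 1
j=4: u_4=64/135 ∈ [6/13, 7/13) → index 2
j=5: u_5=79/135 ∈ [22/39, 25/39) → index 5
j=6: u_6=94/135 ∈ [25/39, 29/39) → index 6
j=7: u_7=109/135 ∈ [29/39, 12/13) → index 7
j=8: u_8=124/135 ∈ [29/39, 12/13) → index 7

0 0 1 1 2 5 6 7 7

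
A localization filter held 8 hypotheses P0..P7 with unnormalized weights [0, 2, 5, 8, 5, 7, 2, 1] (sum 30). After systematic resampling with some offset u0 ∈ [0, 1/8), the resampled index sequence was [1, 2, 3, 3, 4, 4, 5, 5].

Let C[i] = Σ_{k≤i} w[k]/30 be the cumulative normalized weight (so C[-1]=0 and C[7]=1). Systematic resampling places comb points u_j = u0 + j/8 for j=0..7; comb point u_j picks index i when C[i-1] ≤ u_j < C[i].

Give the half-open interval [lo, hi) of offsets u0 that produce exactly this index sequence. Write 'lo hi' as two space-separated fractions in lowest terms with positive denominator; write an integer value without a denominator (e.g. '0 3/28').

C = [0, 1/15, 7/30, 1/2, 2/3, 9/10, 29/30, 1]
j=0 picked index 1: u0 ∈ [0, 1/15)
j=1 picked index 2: u0 ∈ [-7/120, 13/120)
j=2 picked index 3: u0 ∈ [-1/60, 1/4)
j=3 picked index 3: u0 ∈ [-17/120, 1/8)
j=4 picked index 4: u0 ∈ [0, 1/6)
j=5 picked index 4: u0 ∈ [-1/8, 1/24)
j=6 picked index 5: u0 ∈ [-1/12, 3/20)
j=7 picked index 5: u0 ∈ [-5/24, 1/40)
intersection: [0, 1/40)

0 1/40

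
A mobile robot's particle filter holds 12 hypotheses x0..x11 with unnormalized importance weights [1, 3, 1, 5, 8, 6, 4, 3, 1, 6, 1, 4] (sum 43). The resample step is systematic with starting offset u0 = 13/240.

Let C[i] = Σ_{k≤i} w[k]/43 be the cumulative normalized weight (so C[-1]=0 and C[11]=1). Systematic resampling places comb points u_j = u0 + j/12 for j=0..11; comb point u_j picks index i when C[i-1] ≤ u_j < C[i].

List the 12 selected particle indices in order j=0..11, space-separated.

C = [1/43, 4/43, 5/43, 10/43, 18/43, 24/43, 28/43, 31/43, 32/43, 38/43, 39/43, 1]
j=0: u_0=13/240 ∈ [1/43, 4/43) → index 1
j=1: u_1=11/80 ∈ [5/43, 10/43) → index 3
j=2: u_2=53/240 ∈ [5/43, 10/43) → index 3
j=3: u_3=73/240 ∈ [10/43, 18/43) → index 4
j=4: u_4=31/80 ∈ [10/43, 18/43) → index 4
j=5: u_5=113/240 ∈ [18/43, 24/43) → index 5
j=6: u_6=133/240 ∈ [18/43, 24/43) → index 5
j=7: u_7=51/80 ∈ [24/43, 28/43) → index 6
j=8: u_8=173/240 ∈ [28/43, 31/43) → index 7
j=9: u_9=193/240 ∈ [32/43, 38/43) → index 9
j=10: u_10=71/80 ∈ [38/43, 39/43) → index 10
j=11: u_11=233/240 ∈ [39/43, 1) → index 11

1 3 3 4 4 5 5 6 7 9 10 11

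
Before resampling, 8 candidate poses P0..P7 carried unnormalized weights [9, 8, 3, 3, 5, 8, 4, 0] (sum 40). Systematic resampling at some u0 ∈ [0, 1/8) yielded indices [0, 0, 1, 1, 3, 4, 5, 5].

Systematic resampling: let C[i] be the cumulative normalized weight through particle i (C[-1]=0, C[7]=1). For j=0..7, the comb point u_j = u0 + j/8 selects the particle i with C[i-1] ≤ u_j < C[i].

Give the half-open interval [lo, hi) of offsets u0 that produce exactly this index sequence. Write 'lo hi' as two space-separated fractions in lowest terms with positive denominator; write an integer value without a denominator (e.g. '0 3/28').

0 1/40

C = [9/40, 17/40, 1/2, 23/40, 7/10, 9/10, 1, 1]
j=0 picked index 0: u0 ∈ [0, 9/40)
j=1 picked index 0: u0 ∈ [-1/8, 1/10)
j=2 picked index 1: u0 ∈ [-1/40, 7/40)
j=3 picked index 1: u0 ∈ [-3/20, 1/20)
j=4 picked index 3: u0 ∈ [0, 3/40)
j=5 picked index 4: u0 ∈ [-1/20, 3/40)
j=6 picked index 5: u0 ∈ [-1/20, 3/20)
j=7 picked index 5: u0 ∈ [-7/40, 1/40)
intersection: [0, 1/40)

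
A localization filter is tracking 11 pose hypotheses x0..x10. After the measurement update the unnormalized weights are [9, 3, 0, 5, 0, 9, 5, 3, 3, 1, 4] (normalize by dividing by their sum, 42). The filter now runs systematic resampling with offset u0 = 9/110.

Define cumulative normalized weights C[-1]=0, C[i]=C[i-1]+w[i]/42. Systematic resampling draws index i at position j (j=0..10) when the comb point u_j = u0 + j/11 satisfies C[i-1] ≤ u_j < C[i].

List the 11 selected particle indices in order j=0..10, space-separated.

0 0 1 3 5 5 6 6 7 9 10

C = [3/14, 2/7, 2/7, 17/42, 17/42, 13/21, 31/42, 17/21, 37/42, 19/21, 1]
j=0: u_0=9/110 ∈ [0, 3/14) → index 0
j=1: u_1=19/110 ∈ [0, 3/14) → index 0
j=2: u_2=29/110 ∈ [3/14, 2/7) → index 1
j=3: u_3=39/110 ∈ [2/7, 17/42) → index 3
j=4: u_4=49/110 ∈ [17/42, 13/21) → index 5
j=5: u_5=59/110 ∈ [17/42, 13/21) → index 5
j=6: u_6=69/110 ∈ [13/21, 31/42) → index 6
j=7: u_7=79/110 ∈ [13/21, 31/42) → index 6
j=8: u_8=89/110 ∈ [31/42, 17/21) → index 7
j=9: u_9=9/10 ∈ [37/42, 19/21) → index 9
j=10: u_10=109/110 ∈ [19/21, 1) → index 10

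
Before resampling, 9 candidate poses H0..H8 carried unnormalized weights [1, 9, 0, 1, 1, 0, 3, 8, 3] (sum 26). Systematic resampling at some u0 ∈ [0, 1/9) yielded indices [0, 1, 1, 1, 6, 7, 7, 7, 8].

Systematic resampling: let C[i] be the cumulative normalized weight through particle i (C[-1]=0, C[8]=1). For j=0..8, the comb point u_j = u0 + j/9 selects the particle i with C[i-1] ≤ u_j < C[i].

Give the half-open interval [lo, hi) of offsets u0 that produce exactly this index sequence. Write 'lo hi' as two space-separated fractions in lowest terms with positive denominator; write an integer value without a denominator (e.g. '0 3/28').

5/234 1/26

C = [1/26, 5/13, 5/13, 11/26, 6/13, 6/13, 15/26, 23/26, 1]
j=0 picked index 0: u0 ∈ [0, 1/26)
j=1 picked index 1: u0 ∈ [-17/234, 32/117)
j=2 picked index 1: u0 ∈ [-43/234, 19/117)
j=3 picked index 1: u0 ∈ [-23/78, 2/39)
j=4 picked index 6: u0 ∈ [2/117, 31/234)
j=5 picked index 7: u0 ∈ [5/234, 77/234)
j=6 picked index 7: u0 ∈ [-7/78, 17/78)
j=7 picked index 7: u0 ∈ [-47/234, 25/234)
j=8 picked index 8: u0 ∈ [-1/234, 1/9)
intersection: [5/234, 1/26)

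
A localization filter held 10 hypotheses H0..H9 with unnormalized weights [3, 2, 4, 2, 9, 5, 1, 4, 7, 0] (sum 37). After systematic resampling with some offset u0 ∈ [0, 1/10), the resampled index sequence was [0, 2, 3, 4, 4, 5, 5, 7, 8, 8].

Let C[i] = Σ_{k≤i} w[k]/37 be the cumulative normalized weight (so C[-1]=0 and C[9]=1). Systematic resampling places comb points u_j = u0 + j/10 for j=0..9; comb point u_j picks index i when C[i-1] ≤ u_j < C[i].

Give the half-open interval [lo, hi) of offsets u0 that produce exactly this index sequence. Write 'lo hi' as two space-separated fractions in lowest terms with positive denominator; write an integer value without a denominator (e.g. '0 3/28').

8/185 14/185

C = [3/37, 5/37, 9/37, 11/37, 20/37, 25/37, 26/37, 30/37, 1, 1]
j=0 picked index 0: u0 ∈ [0, 3/37)
j=1 picked index 2: u0 ∈ [13/370, 53/370)
j=2 picked index 3: u0 ∈ [8/185, 18/185)
j=3 picked index 4: u0 ∈ [-1/370, 89/370)
j=4 picked index 4: u0 ∈ [-19/185, 26/185)
j=5 picked index 5: u0 ∈ [3/74, 13/74)
j=6 picked index 5: u0 ∈ [-11/185, 14/185)
j=7 picked index 7: u0 ∈ [1/370, 41/370)
j=8 picked index 8: u0 ∈ [2/185, 1/5)
j=9 picked index 8: u0 ∈ [-33/370, 1/10)
intersection: [8/185, 14/185)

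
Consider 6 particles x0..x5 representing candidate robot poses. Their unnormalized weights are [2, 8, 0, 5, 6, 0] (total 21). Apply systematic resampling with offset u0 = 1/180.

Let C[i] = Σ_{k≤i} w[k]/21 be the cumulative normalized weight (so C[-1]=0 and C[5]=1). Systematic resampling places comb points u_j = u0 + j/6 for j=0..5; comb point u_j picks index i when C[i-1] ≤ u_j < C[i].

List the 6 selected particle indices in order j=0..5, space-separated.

0 1 1 3 3 4

C = [2/21, 10/21, 10/21, 5/7, 1, 1]
j=0: u_0=1/180 ∈ [0, 2/21) → index 0
j=1: u_1=31/180 ∈ [2/21, 10/21) → index 1
j=2: u_2=61/180 ∈ [2/21, 10/21) → index 1
j=3: u_3=91/180 ∈ [10/21, 5/7) → index 3
j=4: u_4=121/180 ∈ [10/21, 5/7) → index 3
j=5: u_5=151/180 ∈ [5/7, 1) → index 4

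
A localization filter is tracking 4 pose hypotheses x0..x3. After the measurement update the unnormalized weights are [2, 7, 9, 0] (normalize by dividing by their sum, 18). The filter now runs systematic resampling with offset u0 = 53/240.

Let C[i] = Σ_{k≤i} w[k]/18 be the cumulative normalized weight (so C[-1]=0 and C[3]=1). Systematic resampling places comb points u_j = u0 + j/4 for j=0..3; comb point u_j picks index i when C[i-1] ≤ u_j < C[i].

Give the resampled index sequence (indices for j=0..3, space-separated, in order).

C = [1/9, 1/2, 1, 1]
j=0: u_0=53/240 ∈ [1/9, 1/2) → index 1
j=1: u_1=113/240 ∈ [1/9, 1/2) → index 1
j=2: u_2=173/240 ∈ [1/2, 1) → index 2
j=3: u_3=233/240 ∈ [1/2, 1) → index 2

1 1 2 2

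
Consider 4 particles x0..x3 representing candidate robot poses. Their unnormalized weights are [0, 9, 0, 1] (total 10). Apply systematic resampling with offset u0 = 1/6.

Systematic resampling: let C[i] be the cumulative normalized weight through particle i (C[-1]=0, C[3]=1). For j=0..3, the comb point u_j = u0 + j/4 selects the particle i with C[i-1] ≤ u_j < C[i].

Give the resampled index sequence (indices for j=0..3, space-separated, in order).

1 1 1 3

C = [0, 9/10, 9/10, 1]
j=0: u_0=1/6 ∈ [0, 9/10) → index 1
j=1: u_1=5/12 ∈ [0, 9/10) → index 1
j=2: u_2=2/3 ∈ [0, 9/10) → index 1
j=3: u_3=11/12 ∈ [9/10, 1) → index 3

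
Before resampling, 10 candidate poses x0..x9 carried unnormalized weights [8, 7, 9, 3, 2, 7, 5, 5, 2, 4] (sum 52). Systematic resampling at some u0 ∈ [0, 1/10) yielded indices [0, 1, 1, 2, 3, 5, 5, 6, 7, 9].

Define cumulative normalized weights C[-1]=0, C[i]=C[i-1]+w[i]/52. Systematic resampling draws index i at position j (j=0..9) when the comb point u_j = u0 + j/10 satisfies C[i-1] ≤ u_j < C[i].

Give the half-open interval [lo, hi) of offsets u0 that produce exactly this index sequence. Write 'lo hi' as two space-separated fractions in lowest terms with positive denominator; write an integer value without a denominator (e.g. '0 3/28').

C = [2/13, 15/52, 6/13, 27/52, 29/52, 9/13, 41/52, 23/26, 12/13, 1]
j=0 picked index 0: u0 ∈ [0, 2/13)
j=1 picked index 1: u0 ∈ [7/130, 49/260)
j=2 picked index 1: u0 ∈ [-3/65, 23/260)
j=3 picked index 2: u0 ∈ [-3/260, 21/130)
j=4 picked index 3: u0 ∈ [4/65, 31/260)
j=5 picked index 5: u0 ∈ [3/52, 5/26)
j=6 picked index 5: u0 ∈ [-11/260, 6/65)
j=7 picked index 6: u0 ∈ [-1/130, 23/260)
j=8 picked index 7: u0 ∈ [-3/260, 11/130)
j=9 picked index 9: u0 ∈ [3/130, 1/10)
intersection: [4/65, 11/130)

4/65 11/130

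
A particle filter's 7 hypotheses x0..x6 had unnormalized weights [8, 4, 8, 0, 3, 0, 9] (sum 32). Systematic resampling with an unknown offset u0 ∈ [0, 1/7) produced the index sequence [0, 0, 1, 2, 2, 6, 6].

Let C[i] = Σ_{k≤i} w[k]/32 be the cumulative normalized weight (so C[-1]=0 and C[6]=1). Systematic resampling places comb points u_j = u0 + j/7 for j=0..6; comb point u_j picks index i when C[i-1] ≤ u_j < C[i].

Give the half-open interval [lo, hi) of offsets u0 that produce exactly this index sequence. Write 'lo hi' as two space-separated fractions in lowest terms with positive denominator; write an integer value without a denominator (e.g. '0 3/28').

1/224 3/56

C = [1/4, 3/8, 5/8, 5/8, 23/32, 23/32, 1]
j=0 picked index 0: u0 ∈ [0, 1/4)
j=1 picked index 0: u0 ∈ [-1/7, 3/28)
j=2 picked index 1: u0 ∈ [-1/28, 5/56)
j=3 picked index 2: u0 ∈ [-3/56, 11/56)
j=4 picked index 2: u0 ∈ [-11/56, 3/56)
j=5 picked index 6: u0 ∈ [1/224, 2/7)
j=6 picked index 6: u0 ∈ [-31/224, 1/7)
intersection: [1/224, 3/56)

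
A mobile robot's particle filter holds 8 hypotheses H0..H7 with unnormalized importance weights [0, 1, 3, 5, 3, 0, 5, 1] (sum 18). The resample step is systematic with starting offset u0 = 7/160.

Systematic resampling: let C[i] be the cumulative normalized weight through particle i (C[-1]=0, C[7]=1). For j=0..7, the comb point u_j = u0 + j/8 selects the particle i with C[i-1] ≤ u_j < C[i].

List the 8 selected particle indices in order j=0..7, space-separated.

C = [0, 1/18, 2/9, 1/2, 2/3, 2/3, 17/18, 1]
j=0: u_0=7/160 ∈ [0, 1/18) → index 1
j=1: u_1=27/160 ∈ [1/18, 2/9) → index 2
j=2: u_2=47/160 ∈ [2/9, 1/2) → index 3
j=3: u_3=67/160 ∈ [2/9, 1/2) → index 3
j=4: u_4=87/160 ∈ [1/2, 2/3) → index 4
j=5: u_5=107/160 ∈ [2/3, 17/18) → index 6
j=6: u_6=127/160 ∈ [2/3, 17/18) → index 6
j=7: u_7=147/160 ∈ [2/3, 17/18) → index 6

1 2 3 3 4 6 6 6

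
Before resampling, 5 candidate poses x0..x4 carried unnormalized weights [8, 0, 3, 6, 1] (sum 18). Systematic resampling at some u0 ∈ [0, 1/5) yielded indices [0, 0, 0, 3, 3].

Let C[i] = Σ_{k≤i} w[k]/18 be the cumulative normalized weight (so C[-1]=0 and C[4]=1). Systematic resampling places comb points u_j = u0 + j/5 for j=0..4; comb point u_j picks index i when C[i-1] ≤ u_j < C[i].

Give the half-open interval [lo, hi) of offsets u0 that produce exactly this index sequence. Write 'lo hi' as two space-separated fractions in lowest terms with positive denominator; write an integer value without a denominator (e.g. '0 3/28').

1/90 2/45

C = [4/9, 4/9, 11/18, 17/18, 1]
j=0 picked index 0: u0 ∈ [0, 4/9)
j=1 picked index 0: u0 ∈ [-1/5, 11/45)
j=2 picked index 0: u0 ∈ [-2/5, 2/45)
j=3 picked index 3: u0 ∈ [1/90, 31/90)
j=4 picked index 3: u0 ∈ [-17/90, 13/90)
intersection: [1/90, 2/45)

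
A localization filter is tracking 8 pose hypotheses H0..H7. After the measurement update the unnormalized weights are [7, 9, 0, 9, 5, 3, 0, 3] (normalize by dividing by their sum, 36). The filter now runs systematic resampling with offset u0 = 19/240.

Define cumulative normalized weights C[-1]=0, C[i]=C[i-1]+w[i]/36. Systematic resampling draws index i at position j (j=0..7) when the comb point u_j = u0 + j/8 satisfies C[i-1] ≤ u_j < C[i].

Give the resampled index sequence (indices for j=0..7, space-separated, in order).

0 1 1 3 3 4 4 7

C = [7/36, 4/9, 4/9, 25/36, 5/6, 11/12, 11/12, 1]
j=0: u_0=19/240 ∈ [0, 7/36) → index 0
j=1: u_1=49/240 ∈ [7/36, 4/9) → index 1
j=2: u_2=79/240 ∈ [7/36, 4/9) → index 1
j=3: u_3=109/240 ∈ [4/9, 25/36) → index 3
j=4: u_4=139/240 ∈ [4/9, 25/36) → index 3
j=5: u_5=169/240 ∈ [25/36, 5/6) → index 4
j=6: u_6=199/240 ∈ [25/36, 5/6) → index 4
j=7: u_7=229/240 ∈ [11/12, 1) → index 7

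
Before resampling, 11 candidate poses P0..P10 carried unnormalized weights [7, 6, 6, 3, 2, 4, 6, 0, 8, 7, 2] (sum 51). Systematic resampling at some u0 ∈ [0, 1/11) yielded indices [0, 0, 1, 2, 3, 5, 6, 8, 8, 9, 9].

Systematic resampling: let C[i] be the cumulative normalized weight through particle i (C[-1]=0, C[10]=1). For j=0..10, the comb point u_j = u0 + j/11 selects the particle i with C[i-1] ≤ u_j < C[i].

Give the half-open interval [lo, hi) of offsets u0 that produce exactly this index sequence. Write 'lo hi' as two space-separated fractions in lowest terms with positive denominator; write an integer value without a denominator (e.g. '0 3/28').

1/33 26/561

C = [7/51, 13/51, 19/51, 22/51, 8/17, 28/51, 2/3, 2/3, 14/17, 49/51, 1]
j=0 picked index 0: u0 ∈ [0, 7/51)
j=1 picked index 0: u0 ∈ [-1/11, 26/561)
j=2 picked index 1: u0 ∈ [-25/561, 41/561)
j=3 picked index 2: u0 ∈ [-10/561, 56/561)
j=4 picked index 3: u0 ∈ [5/561, 38/561)
j=5 picked index 5: u0 ∈ [3/187, 53/561)
j=6 picked index 6: u0 ∈ [2/561, 4/33)
j=7 picked index 8: u0 ∈ [1/33, 35/187)
j=8 picked index 8: u0 ∈ [-2/33, 18/187)
j=9 picked index 9: u0 ∈ [1/187, 80/561)
j=10 picked index 9: u0 ∈ [-16/187, 29/561)
intersection: [1/33, 26/561)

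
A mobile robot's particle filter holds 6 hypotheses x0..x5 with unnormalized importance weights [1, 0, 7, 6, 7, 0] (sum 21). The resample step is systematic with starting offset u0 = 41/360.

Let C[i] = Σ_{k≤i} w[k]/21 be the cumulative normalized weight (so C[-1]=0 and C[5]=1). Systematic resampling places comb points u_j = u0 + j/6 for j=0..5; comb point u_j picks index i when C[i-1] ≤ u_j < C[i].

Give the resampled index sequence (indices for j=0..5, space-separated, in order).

C = [1/21, 1/21, 8/21, 2/3, 1, 1]
j=0: u_0=41/360 ∈ [1/21, 8/21) → index 2
j=1: u_1=101/360 ∈ [1/21, 8/21) → index 2
j=2: u_2=161/360 ∈ [8/21, 2/3) → index 3
j=3: u_3=221/360 ∈ [8/21, 2/3) → index 3
j=4: u_4=281/360 ∈ [2/3, 1) → index 4
j=5: u_5=341/360 ∈ [2/3, 1) → index 4

2 2 3 3 4 4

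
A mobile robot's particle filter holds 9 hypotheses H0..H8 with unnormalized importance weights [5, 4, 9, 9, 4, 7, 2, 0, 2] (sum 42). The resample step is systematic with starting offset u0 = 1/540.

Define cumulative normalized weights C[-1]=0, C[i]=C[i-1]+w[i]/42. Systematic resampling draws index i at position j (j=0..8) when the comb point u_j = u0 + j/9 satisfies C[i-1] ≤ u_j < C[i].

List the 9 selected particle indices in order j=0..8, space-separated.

0 0 2 2 3 3 4 5 5

C = [5/42, 3/14, 3/7, 9/14, 31/42, 19/21, 20/21, 20/21, 1]
j=0: u_0=1/540 ∈ [0, 5/42) → index 0
j=1: u_1=61/540 ∈ [0, 5/42) → index 0
j=2: u_2=121/540 ∈ [3/14, 3/7) → index 2
j=3: u_3=181/540 ∈ [3/14, 3/7) → index 2
j=4: u_4=241/540 ∈ [3/7, 9/14) → index 3
j=5: u_5=301/540 ∈ [3/7, 9/14) → index 3
j=6: u_6=361/540 ∈ [9/14, 31/42) → index 4
j=7: u_7=421/540 ∈ [31/42, 19/21) → index 5
j=8: u_8=481/540 ∈ [31/42, 19/21) → index 5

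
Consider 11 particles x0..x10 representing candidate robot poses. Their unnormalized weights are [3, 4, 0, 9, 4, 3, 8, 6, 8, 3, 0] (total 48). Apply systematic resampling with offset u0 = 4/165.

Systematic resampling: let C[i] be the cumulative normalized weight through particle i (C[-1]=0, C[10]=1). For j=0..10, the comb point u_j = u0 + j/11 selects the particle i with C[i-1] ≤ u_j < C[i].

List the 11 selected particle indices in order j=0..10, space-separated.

0 1 3 3 4 5 6 7 7 8 8

C = [1/16, 7/48, 7/48, 1/3, 5/12, 23/48, 31/48, 37/48, 15/16, 1, 1]
j=0: u_0=4/165 ∈ [0, 1/16) → index 0
j=1: u_1=19/165 ∈ [1/16, 7/48) → index 1
j=2: u_2=34/165 ∈ [7/48, 1/3) → index 3
j=3: u_3=49/165 ∈ [7/48, 1/3) → index 3
j=4: u_4=64/165 ∈ [1/3, 5/12) → index 4
j=5: u_5=79/165 ∈ [5/12, 23/48) → index 5
j=6: u_6=94/165 ∈ [23/48, 31/48) → index 6
j=7: u_7=109/165 ∈ [31/48, 37/48) → index 7
j=8: u_8=124/165 ∈ [31/48, 37/48) → index 7
j=9: u_9=139/165 ∈ [37/48, 15/16) → index 8
j=10: u_10=14/15 ∈ [37/48, 15/16) → index 8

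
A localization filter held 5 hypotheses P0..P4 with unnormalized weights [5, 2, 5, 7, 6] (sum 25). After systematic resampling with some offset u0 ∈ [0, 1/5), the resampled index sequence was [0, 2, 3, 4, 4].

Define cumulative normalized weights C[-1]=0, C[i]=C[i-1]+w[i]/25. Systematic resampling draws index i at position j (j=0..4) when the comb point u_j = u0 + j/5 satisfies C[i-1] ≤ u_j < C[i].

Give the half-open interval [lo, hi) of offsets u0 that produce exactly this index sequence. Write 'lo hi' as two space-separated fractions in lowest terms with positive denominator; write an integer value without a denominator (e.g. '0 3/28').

4/25 1/5

C = [1/5, 7/25, 12/25, 19/25, 1]
j=0 picked index 0: u0 ∈ [0, 1/5)
j=1 picked index 2: u0 ∈ [2/25, 7/25)
j=2 picked index 3: u0 ∈ [2/25, 9/25)
j=3 picked index 4: u0 ∈ [4/25, 2/5)
j=4 picked index 4: u0 ∈ [-1/25, 1/5)
intersection: [4/25, 1/5)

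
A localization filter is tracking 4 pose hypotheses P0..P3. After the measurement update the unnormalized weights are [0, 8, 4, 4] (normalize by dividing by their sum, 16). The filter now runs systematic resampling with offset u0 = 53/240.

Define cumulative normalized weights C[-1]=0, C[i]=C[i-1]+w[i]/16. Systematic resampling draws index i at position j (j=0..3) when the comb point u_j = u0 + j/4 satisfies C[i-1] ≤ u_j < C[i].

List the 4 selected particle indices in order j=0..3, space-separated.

1 1 2 3

C = [0, 1/2, 3/4, 1]
j=0: u_0=53/240 ∈ [0, 1/2) → index 1
j=1: u_1=113/240 ∈ [0, 1/2) → index 1
j=2: u_2=173/240 ∈ [1/2, 3/4) → index 2
j=3: u_3=233/240 ∈ [3/4, 1) → index 3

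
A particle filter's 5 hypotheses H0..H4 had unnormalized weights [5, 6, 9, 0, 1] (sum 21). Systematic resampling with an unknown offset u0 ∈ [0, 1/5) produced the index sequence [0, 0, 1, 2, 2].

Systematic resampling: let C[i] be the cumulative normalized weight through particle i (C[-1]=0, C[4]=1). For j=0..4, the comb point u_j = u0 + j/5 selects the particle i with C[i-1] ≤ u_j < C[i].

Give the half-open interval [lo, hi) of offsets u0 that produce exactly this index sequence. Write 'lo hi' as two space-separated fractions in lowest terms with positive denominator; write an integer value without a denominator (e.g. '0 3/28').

0 4/105

C = [5/21, 11/21, 20/21, 20/21, 1]
j=0 picked index 0: u0 ∈ [0, 5/21)
j=1 picked index 0: u0 ∈ [-1/5, 4/105)
j=2 picked index 1: u0 ∈ [-17/105, 13/105)
j=3 picked index 2: u0 ∈ [-8/105, 37/105)
j=4 picked index 2: u0 ∈ [-29/105, 16/105)
intersection: [0, 4/105)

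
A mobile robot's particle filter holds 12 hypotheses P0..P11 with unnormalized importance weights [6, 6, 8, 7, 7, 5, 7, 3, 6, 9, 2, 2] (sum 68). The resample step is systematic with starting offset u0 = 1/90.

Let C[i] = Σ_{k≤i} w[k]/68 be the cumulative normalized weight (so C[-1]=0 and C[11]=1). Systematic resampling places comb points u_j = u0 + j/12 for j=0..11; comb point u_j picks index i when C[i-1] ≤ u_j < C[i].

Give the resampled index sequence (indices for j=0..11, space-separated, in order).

0 1 2 2 3 4 5 6 7 8 9 9

C = [3/34, 3/17, 5/17, 27/68, 1/2, 39/68, 23/34, 49/68, 55/68, 16/17, 33/34, 1]
j=0: u_0=1/90 ∈ [0, 3/34) → index 0
j=1: u_1=17/180 ∈ [3/34, 3/17) → index 1
j=2: u_2=8/45 ∈ [3/17, 5/17) → index 2
j=3: u_3=47/180 ∈ [3/17, 5/17) → index 2
j=4: u_4=31/90 ∈ [5/17, 27/68) → index 3
j=5: u_5=77/180 ∈ [27/68, 1/2) → index 4
j=6: u_6=23/45 ∈ [1/2, 39/68) → index 5
j=7: u_7=107/180 ∈ [39/68, 23/34) → index 6
j=8: u_8=61/90 ∈ [23/34, 49/68) → index 7
j=9: u_9=137/180 ∈ [49/68, 55/68) → index 8
j=10: u_10=38/45 ∈ [55/68, 16/17) → index 9
j=11: u_11=167/180 ∈ [55/68, 16/17) → index 9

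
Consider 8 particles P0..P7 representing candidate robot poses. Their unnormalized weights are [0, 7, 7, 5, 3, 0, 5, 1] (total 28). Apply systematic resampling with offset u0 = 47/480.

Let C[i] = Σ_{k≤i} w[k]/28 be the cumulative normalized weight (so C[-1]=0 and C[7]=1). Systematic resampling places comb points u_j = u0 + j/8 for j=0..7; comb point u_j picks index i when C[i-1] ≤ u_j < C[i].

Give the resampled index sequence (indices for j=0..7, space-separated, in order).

1 1 2 2 3 4 6 7

C = [0, 1/4, 1/2, 19/28, 11/14, 11/14, 27/28, 1]
j=0: u_0=47/480 ∈ [0, 1/4) → index 1
j=1: u_1=107/480 ∈ [0, 1/4) → index 1
j=2: u_2=167/480 ∈ [1/4, 1/2) → index 2
j=3: u_3=227/480 ∈ [1/4, 1/2) → index 2
j=4: u_4=287/480 ∈ [1/2, 19/28) → index 3
j=5: u_5=347/480 ∈ [19/28, 11/14) → index 4
j=6: u_6=407/480 ∈ [11/14, 27/28) → index 6
j=7: u_7=467/480 ∈ [27/28, 1) → index 7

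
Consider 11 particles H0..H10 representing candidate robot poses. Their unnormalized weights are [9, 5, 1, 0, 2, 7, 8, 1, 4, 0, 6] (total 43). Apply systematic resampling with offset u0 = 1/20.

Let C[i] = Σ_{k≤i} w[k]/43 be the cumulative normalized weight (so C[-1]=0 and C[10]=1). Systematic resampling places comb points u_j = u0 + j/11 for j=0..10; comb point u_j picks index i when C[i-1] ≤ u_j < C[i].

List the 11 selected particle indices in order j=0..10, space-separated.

C = [9/43, 14/43, 15/43, 15/43, 17/43, 24/43, 32/43, 33/43, 37/43, 37/43, 1]
j=0: u_0=1/20 ∈ [0, 9/43) → index 0
j=1: u_1=31/220 ∈ [0, 9/43) → index 0
j=2: u_2=51/220 ∈ [9/43, 14/43) → index 1
j=3: u_3=71/220 ∈ [9/43, 14/43) → index 1
j=4: u_4=91/220 ∈ [17/43, 24/43) → index 5
j=5: u_5=111/220 ∈ [17/43, 24/43) → index 5
j=6: u_6=131/220 ∈ [24/43, 32/43) → index 6
j=7: u_7=151/220 ∈ [24/43, 32/43) → index 6
j=8: u_8=171/220 ∈ [33/43, 37/43) → index 8
j=9: u_9=191/220 ∈ [37/43, 1) → index 10
j=10: u_10=211/220 ∈ [37/43, 1) → index 10

0 0 1 1 5 5 6 6 8 10 10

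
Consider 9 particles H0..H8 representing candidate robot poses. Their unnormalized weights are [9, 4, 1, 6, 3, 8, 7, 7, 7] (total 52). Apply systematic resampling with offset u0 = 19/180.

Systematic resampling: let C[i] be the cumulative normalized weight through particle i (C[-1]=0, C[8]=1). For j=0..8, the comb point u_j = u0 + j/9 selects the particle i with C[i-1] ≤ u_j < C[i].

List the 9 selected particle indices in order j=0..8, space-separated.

0 1 3 4 5 6 7 8 8

C = [9/52, 1/4, 7/26, 5/13, 23/52, 31/52, 19/26, 45/52, 1]
j=0: u_0=19/180 ∈ [0, 9/52) → index 0
j=1: u_1=13/60 ∈ [9/52, 1/4) → index 1
j=2: u_2=59/180 ∈ [7/26, 5/13) → index 3
j=3: u_3=79/180 ∈ [5/13, 23/52) → index 4
j=4: u_4=11/20 ∈ [23/52, 31/52) → index 5
j=5: u_5=119/180 ∈ [31/52, 19/26) → index 6
j=6: u_6=139/180 ∈ [19/26, 45/52) → index 7
j=7: u_7=53/60 ∈ [45/52, 1) → index 8
j=8: u_8=179/180 ∈ [45/52, 1) → index 8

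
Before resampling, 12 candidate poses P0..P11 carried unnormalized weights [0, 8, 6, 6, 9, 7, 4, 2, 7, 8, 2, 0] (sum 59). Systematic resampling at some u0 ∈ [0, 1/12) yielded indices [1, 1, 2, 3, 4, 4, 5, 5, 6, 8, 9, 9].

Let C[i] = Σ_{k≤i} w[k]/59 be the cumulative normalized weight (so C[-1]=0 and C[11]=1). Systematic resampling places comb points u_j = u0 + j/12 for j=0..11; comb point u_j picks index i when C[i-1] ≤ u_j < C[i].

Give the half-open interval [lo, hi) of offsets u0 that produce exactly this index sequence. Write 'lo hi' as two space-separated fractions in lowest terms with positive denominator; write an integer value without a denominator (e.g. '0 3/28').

1/177 2/177

C = [0, 8/59, 14/59, 20/59, 29/59, 36/59, 40/59, 42/59, 49/59, 57/59, 1, 1]
j=0 picked index 1: u0 ∈ [0, 8/59)
j=1 picked index 1: u0 ∈ [-1/12, 37/708)
j=2 picked index 2: u0 ∈ [-11/354, 25/354)
j=3 picked index 3: u0 ∈ [-3/236, 21/236)
j=4 picked index 4: u0 ∈ [1/177, 28/177)
j=5 picked index 4: u0 ∈ [-55/708, 53/708)
j=6 picked index 5: u0 ∈ [-1/118, 13/118)
j=7 picked index 5: u0 ∈ [-65/708, 19/708)
j=8 picked index 6: u0 ∈ [-10/177, 2/177)
j=9 picked index 8: u0 ∈ [-9/236, 19/236)
j=10 picked index 9: u0 ∈ [-1/354, 47/354)
j=11 picked index 9: u0 ∈ [-61/708, 35/708)
intersection: [1/177, 2/177)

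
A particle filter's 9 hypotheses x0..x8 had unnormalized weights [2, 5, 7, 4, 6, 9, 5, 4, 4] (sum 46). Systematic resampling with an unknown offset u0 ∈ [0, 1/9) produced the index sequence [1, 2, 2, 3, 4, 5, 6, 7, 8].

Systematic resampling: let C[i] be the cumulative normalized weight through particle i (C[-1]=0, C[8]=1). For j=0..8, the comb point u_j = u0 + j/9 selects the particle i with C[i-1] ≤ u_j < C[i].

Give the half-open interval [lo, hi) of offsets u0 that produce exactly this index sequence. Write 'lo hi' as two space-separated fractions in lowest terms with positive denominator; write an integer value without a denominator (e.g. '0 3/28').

C = [1/23, 7/46, 7/23, 9/23, 12/23, 33/46, 19/23, 21/23, 1]
j=0 picked index 1: u0 ∈ [1/23, 7/46)
j=1 picked index 2: u0 ∈ [17/414, 40/207)
j=2 picked index 2: u0 ∈ [-29/414, 17/207)
j=3 picked index 3: u0 ∈ [-2/69, 4/69)
j=4 picked index 4: u0 ∈ [-11/207, 16/207)
j=5 picked index 5: u0 ∈ [-7/207, 67/414)
j=6 picked index 6: u0 ∈ [7/138, 11/69)
j=7 picked index 7: u0 ∈ [10/207, 28/207)
j=8 picked index 8: u0 ∈ [5/207, 1/9)
intersection: [7/138, 4/69)

7/138 4/69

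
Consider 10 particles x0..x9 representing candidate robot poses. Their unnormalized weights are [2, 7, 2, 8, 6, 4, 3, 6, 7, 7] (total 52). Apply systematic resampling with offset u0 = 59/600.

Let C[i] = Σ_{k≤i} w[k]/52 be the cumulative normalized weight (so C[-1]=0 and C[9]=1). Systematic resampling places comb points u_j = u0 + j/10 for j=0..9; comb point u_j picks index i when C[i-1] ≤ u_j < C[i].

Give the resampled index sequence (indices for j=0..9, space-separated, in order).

C = [1/26, 9/52, 11/52, 19/52, 25/52, 29/52, 8/13, 19/26, 45/52, 1]
j=0: u_0=59/600 ∈ [1/26, 9/52) → index 1
j=1: u_1=119/600 ∈ [9/52, 11/52) → index 2
j=2: u_2=179/600 ∈ [11/52, 19/52) → index 3
j=3: u_3=239/600 ∈ [19/52, 25/52) → index 4
j=4: u_4=299/600 ∈ [25/52, 29/52) → index 5
j=5: u_5=359/600 ∈ [29/52, 8/13) → index 6
j=6: u_6=419/600 ∈ [8/13, 19/26) → index 7
j=7: u_7=479/600 ∈ [19/26, 45/52) → index 8
j=8: u_8=539/600 ∈ [45/52, 1) → index 9
j=9: u_9=599/600 ∈ [45/52, 1) → index 9

1 2 3 4 5 6 7 8 9 9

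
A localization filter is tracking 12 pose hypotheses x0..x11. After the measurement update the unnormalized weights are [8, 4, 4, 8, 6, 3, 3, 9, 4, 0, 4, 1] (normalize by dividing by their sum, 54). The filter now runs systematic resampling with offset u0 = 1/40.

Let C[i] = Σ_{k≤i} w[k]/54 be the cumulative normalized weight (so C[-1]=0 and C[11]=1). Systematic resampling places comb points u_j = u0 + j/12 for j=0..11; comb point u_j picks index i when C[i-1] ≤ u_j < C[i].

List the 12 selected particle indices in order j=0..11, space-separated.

0 0 1 2 3 3 4 5 7 7 8 10

C = [4/27, 2/9, 8/27, 4/9, 5/9, 11/18, 2/3, 5/6, 49/54, 49/54, 53/54, 1]
j=0: u_0=1/40 ∈ [0, 4/27) → index 0
j=1: u_1=13/120 ∈ [0, 4/27) → index 0
j=2: u_2=23/120 ∈ [4/27, 2/9) → index 1
j=3: u_3=11/40 ∈ [2/9, 8/27) → index 2
j=4: u_4=43/120 ∈ [8/27, 4/9) → index 3
j=5: u_5=53/120 ∈ [8/27, 4/9) → index 3
j=6: u_6=21/40 ∈ [4/9, 5/9) → index 4
j=7: u_7=73/120 ∈ [5/9, 11/18) → index 5
j=8: u_8=83/120 ∈ [2/3, 5/6) → index 7
j=9: u_9=31/40 ∈ [2/3, 5/6) → index 7
j=10: u_10=103/120 ∈ [5/6, 49/54) → index 8
j=11: u_11=113/120 ∈ [49/54, 53/54) → index 10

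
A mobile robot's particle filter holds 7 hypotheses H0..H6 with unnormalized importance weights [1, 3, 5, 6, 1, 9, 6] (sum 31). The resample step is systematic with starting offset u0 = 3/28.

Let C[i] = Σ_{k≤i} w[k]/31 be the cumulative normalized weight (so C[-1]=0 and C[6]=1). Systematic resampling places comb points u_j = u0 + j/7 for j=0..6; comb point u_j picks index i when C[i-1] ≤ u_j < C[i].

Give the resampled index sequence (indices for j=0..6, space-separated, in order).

1 2 3 5 5 6 6

C = [1/31, 4/31, 9/31, 15/31, 16/31, 25/31, 1]
j=0: u_0=3/28 ∈ [1/31, 4/31) → index 1
j=1: u_1=1/4 ∈ [4/31, 9/31) → index 2
j=2: u_2=11/28 ∈ [9/31, 15/31) → index 3
j=3: u_3=15/28 ∈ [16/31, 25/31) → index 5
j=4: u_4=19/28 ∈ [16/31, 25/31) → index 5
j=5: u_5=23/28 ∈ [25/31, 1) → index 6
j=6: u_6=27/28 ∈ [25/31, 1) → index 6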